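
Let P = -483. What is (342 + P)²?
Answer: 19881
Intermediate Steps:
(342 + P)² = (342 - 483)² = (-141)² = 19881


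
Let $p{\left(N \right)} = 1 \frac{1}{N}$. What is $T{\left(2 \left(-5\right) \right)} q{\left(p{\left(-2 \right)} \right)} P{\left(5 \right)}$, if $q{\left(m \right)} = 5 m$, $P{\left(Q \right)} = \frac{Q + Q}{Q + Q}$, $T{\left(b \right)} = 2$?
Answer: $-5$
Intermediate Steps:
$p{\left(N \right)} = \frac{1}{N}$
$P{\left(Q \right)} = 1$ ($P{\left(Q \right)} = \frac{2 Q}{2 Q} = 2 Q \frac{1}{2 Q} = 1$)
$T{\left(2 \left(-5\right) \right)} q{\left(p{\left(-2 \right)} \right)} P{\left(5 \right)} = 2 \frac{5}{-2} \cdot 1 = 2 \cdot 5 \left(- \frac{1}{2}\right) 1 = 2 \left(- \frac{5}{2}\right) 1 = \left(-5\right) 1 = -5$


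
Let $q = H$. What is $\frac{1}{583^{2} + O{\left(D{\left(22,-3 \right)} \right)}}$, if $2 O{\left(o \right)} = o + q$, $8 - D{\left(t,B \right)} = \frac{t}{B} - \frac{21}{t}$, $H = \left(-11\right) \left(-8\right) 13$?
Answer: $\frac{132}{44941927} \approx 2.9371 \cdot 10^{-6}$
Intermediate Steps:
$H = 1144$ ($H = 88 \cdot 13 = 1144$)
$q = 1144$
$D{\left(t,B \right)} = 8 + \frac{21}{t} - \frac{t}{B}$ ($D{\left(t,B \right)} = 8 - \left(\frac{t}{B} - \frac{21}{t}\right) = 8 - \left(- \frac{21}{t} + \frac{t}{B}\right) = 8 + \left(\frac{21}{t} - \frac{t}{B}\right) = 8 + \frac{21}{t} - \frac{t}{B}$)
$O{\left(o \right)} = 572 + \frac{o}{2}$ ($O{\left(o \right)} = \frac{o + 1144}{2} = \frac{1144 + o}{2} = 572 + \frac{o}{2}$)
$\frac{1}{583^{2} + O{\left(D{\left(22,-3 \right)} \right)}} = \frac{1}{583^{2} + \left(572 + \frac{8 + \frac{21}{22} - \frac{22}{-3}}{2}\right)} = \frac{1}{339889 + \left(572 + \frac{8 + 21 \cdot \frac{1}{22} - 22 \left(- \frac{1}{3}\right)}{2}\right)} = \frac{1}{339889 + \left(572 + \frac{8 + \frac{21}{22} + \frac{22}{3}}{2}\right)} = \frac{1}{339889 + \left(572 + \frac{1}{2} \cdot \frac{1075}{66}\right)} = \frac{1}{339889 + \left(572 + \frac{1075}{132}\right)} = \frac{1}{339889 + \frac{76579}{132}} = \frac{1}{\frac{44941927}{132}} = \frac{132}{44941927}$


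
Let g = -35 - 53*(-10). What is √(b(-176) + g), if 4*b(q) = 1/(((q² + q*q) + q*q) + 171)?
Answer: √17161499219079/186198 ≈ 22.249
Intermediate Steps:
g = 495 (g = -35 + 530 = 495)
b(q) = 1/(4*(171 + 3*q²)) (b(q) = 1/(4*(((q² + q*q) + q*q) + 171)) = 1/(4*(((q² + q²) + q²) + 171)) = 1/(4*((2*q² + q²) + 171)) = 1/(4*(3*q² + 171)) = 1/(4*(171 + 3*q²)))
√(b(-176) + g) = √(1/(12*(57 + (-176)²)) + 495) = √(1/(12*(57 + 30976)) + 495) = √((1/12)/31033 + 495) = √((1/12)*(1/31033) + 495) = √(1/372396 + 495) = √(184336021/372396) = √17161499219079/186198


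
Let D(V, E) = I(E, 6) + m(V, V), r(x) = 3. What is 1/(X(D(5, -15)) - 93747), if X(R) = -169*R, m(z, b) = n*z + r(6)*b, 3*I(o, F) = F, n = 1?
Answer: -1/97465 ≈ -1.0260e-5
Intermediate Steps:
I(o, F) = F/3
m(z, b) = z + 3*b (m(z, b) = 1*z + 3*b = z + 3*b)
D(V, E) = 2 + 4*V (D(V, E) = (⅓)*6 + (V + 3*V) = 2 + 4*V)
1/(X(D(5, -15)) - 93747) = 1/(-169*(2 + 4*5) - 93747) = 1/(-169*(2 + 20) - 93747) = 1/(-169*22 - 93747) = 1/(-3718 - 93747) = 1/(-97465) = -1/97465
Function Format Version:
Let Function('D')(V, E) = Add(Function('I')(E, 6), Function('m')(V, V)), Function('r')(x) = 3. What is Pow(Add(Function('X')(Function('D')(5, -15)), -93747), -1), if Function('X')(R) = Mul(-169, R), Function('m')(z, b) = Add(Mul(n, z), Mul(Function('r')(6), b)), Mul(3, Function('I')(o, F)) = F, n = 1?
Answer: Rational(-1, 97465) ≈ -1.0260e-5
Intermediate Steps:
Function('I')(o, F) = Mul(Rational(1, 3), F)
Function('m')(z, b) = Add(z, Mul(3, b)) (Function('m')(z, b) = Add(Mul(1, z), Mul(3, b)) = Add(z, Mul(3, b)))
Function('D')(V, E) = Add(2, Mul(4, V)) (Function('D')(V, E) = Add(Mul(Rational(1, 3), 6), Add(V, Mul(3, V))) = Add(2, Mul(4, V)))
Pow(Add(Function('X')(Function('D')(5, -15)), -93747), -1) = Pow(Add(Mul(-169, Add(2, Mul(4, 5))), -93747), -1) = Pow(Add(Mul(-169, Add(2, 20)), -93747), -1) = Pow(Add(Mul(-169, 22), -93747), -1) = Pow(Add(-3718, -93747), -1) = Pow(-97465, -1) = Rational(-1, 97465)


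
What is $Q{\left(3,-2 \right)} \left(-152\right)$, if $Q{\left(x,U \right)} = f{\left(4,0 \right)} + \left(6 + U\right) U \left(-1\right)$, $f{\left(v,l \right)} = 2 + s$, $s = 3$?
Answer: $-1976$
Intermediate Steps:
$f{\left(v,l \right)} = 5$ ($f{\left(v,l \right)} = 2 + 3 = 5$)
$Q{\left(x,U \right)} = 5 - U \left(6 + U\right)$ ($Q{\left(x,U \right)} = 5 + \left(6 + U\right) U \left(-1\right) = 5 + U \left(6 + U\right) \left(-1\right) = 5 - U \left(6 + U\right)$)
$Q{\left(3,-2 \right)} \left(-152\right) = \left(5 - \left(-2\right)^{2} - -12\right) \left(-152\right) = \left(5 - 4 + 12\right) \left(-152\right) = 13 \left(-152\right) = -1976$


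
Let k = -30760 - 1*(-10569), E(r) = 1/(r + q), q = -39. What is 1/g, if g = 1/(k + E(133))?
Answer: -1897953/94 ≈ -20191.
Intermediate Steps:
E(r) = 1/(-39 + r) (E(r) = 1/(r - 39) = 1/(-39 + r))
k = -20191 (k = -30760 + 10569 = -20191)
g = -94/1897953 (g = 1/(-20191 + 1/(-39 + 133)) = 1/(-20191 + 1/94) = 1/(-1897953/94) = -94/1897953 ≈ -4.9527e-5)
1/g = 1/(-94/1897953) = -1897953/94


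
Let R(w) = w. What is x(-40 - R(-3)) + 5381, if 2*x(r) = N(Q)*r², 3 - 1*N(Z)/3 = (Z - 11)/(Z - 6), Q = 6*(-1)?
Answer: 69059/8 ≈ 8632.4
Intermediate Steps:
Q = -6
N(Z) = 9 - 3*(-11 + Z)/(-6 + Z) (N(Z) = 9 - 3*(Z - 11)/(Z - 6) = 9 - 3*(-11 + Z)/(-6 + Z))
x(r) = 19*r²/8 (x(r) = ((3*(-7 + 2*(-6))/(-6 - 6))*r²)/2 = ((3*(-7 - 12)/(-12))*r²)/2 = ((3*(-1/12)*(-19))*r²)/2 = (19*r²/4)/2 = 19*r²/8)
x(-40 - R(-3)) + 5381 = 19*(-40 - 1*(-3))²/8 + 5381 = 19*(-40 + 3)²/8 + 5381 = (19/8)*(-37)² + 5381 = (19/8)*1369 + 5381 = 26011/8 + 5381 = 69059/8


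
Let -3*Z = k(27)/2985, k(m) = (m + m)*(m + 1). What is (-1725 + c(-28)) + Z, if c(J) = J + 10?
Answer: -1734453/995 ≈ -1743.2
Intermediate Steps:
k(m) = 2*m*(1 + m) (k(m) = (2*m)*(1 + m) = 2*m*(1 + m))
c(J) = 10 + J
Z = -168/995 (Z = -2*27*(1 + 27)/(3*2985) = -2*27*28/(3*2985) = -504/2985 = -1/3*504/995 = -168/995 ≈ -0.16884)
(-1725 + c(-28)) + Z = (-1725 + (10 - 28)) - 168/995 = (-1725 - 18) - 168/995 = -1743 - 168/995 = -1734453/995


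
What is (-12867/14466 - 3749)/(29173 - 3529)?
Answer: -18081967/123655368 ≈ -0.14623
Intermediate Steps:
(-12867/14466 - 3749)/(29173 - 3529) = (-12867*1/14466 - 3749)/25644 = (-4289/4822 - 3749)*(1/25644) = -18081967/4822*1/25644 = -18081967/123655368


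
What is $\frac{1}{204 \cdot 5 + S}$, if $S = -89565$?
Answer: $- \frac{1}{88545} \approx -1.1294 \cdot 10^{-5}$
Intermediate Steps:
$\frac{1}{204 \cdot 5 + S} = \frac{1}{204 \cdot 5 - 89565} = \frac{1}{1020 - 89565} = \frac{1}{-88545} = - \frac{1}{88545}$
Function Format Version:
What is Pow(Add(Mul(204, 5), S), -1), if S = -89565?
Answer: Rational(-1, 88545) ≈ -1.1294e-5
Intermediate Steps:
Pow(Add(Mul(204, 5), S), -1) = Pow(Add(Mul(204, 5), -89565), -1) = Pow(Add(1020, -89565), -1) = Pow(-88545, -1) = Rational(-1, 88545)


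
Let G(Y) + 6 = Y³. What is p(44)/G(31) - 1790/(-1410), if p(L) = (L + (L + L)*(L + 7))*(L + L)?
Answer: 61564571/4199685 ≈ 14.659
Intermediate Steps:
G(Y) = -6 + Y³
p(L) = 2*L*(L + 2*L*(7 + L)) (p(L) = (L + (2*L)*(7 + L))*(2*L) = (L + 2*L*(7 + L))*(2*L) = 2*L*(L + 2*L*(7 + L)))
p(44)/G(31) - 1790/(-1410) = (44²*(30 + 4*44))/(-6 + 31³) - 1790/(-1410) = (1936*(30 + 176))/(-6 + 29791) - 1790*(-1/1410) = (1936*206)/29785 + 179/141 = 398816*(1/29785) + 179/141 = 398816/29785 + 179/141 = 61564571/4199685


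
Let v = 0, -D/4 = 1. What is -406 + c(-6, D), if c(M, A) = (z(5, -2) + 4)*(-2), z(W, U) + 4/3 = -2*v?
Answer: -1234/3 ≈ -411.33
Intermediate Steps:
D = -4 (D = -4*1 = -4)
z(W, U) = -4/3 (z(W, U) = -4/3 - 2*0 = -4/3 + 0 = -4/3)
c(M, A) = -16/3 (c(M, A) = (-4/3 + 4)*(-2) = (8/3)*(-2) = -16/3)
-406 + c(-6, D) = -406 - 16/3 = -1234/3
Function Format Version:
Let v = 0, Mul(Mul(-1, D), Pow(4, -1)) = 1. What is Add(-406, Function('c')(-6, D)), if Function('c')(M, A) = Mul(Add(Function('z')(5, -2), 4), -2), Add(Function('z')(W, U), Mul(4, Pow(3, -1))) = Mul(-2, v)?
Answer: Rational(-1234, 3) ≈ -411.33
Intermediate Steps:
D = -4 (D = Mul(-4, 1) = -4)
Function('z')(W, U) = Rational(-4, 3) (Function('z')(W, U) = Add(Rational(-4, 3), Mul(-2, 0)) = Add(Rational(-4, 3), 0) = Rational(-4, 3))
Function('c')(M, A) = Rational(-16, 3) (Function('c')(M, A) = Mul(Add(Rational(-4, 3), 4), -2) = Mul(Rational(8, 3), -2) = Rational(-16, 3))
Add(-406, Function('c')(-6, D)) = Add(-406, Rational(-16, 3)) = Rational(-1234, 3)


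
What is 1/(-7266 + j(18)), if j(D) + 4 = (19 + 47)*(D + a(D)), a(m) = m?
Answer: -1/4894 ≈ -0.00020433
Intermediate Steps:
j(D) = -4 + 132*D (j(D) = -4 + (19 + 47)*(D + D) = -4 + 66*(2*D) = -4 + 132*D)
1/(-7266 + j(18)) = 1/(-7266 + (-4 + 132*18)) = 1/(-7266 + (-4 + 2376)) = 1/(-7266 + 2372) = 1/(-4894) = -1/4894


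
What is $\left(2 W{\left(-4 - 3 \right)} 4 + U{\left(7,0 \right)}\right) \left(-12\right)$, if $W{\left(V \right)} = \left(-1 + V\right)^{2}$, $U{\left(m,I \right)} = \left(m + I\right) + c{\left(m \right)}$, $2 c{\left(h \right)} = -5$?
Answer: $-6198$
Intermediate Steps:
$c{\left(h \right)} = - \frac{5}{2}$ ($c{\left(h \right)} = \frac{1}{2} \left(-5\right) = - \frac{5}{2}$)
$U{\left(m,I \right)} = - \frac{5}{2} + I + m$ ($U{\left(m,I \right)} = \left(m + I\right) - \frac{5}{2} = \left(I + m\right) - \frac{5}{2} = - \frac{5}{2} + I + m$)
$\left(2 W{\left(-4 - 3 \right)} 4 + U{\left(7,0 \right)}\right) \left(-12\right) = \left(2 \left(-1 - 7\right)^{2} \cdot 4 + \left(- \frac{5}{2} + 0 + 7\right)\right) \left(-12\right) = \left(2 \left(-1 - 7\right)^{2} \cdot 4 + \frac{9}{2}\right) \left(-12\right) = \left(2 \left(-8\right)^{2} \cdot 4 + \frac{9}{2}\right) \left(-12\right) = \left(2 \cdot 64 \cdot 4 + \frac{9}{2}\right) \left(-12\right) = \left(128 \cdot 4 + \frac{9}{2}\right) \left(-12\right) = \left(512 + \frac{9}{2}\right) \left(-12\right) = \frac{1033}{2} \left(-12\right) = -6198$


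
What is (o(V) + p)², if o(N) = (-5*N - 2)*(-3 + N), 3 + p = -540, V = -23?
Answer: 12117361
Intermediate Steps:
p = -543 (p = -3 - 540 = -543)
o(N) = (-3 + N)*(-2 - 5*N) (o(N) = (-2 - 5*N)*(-3 + N) = (-3 + N)*(-2 - 5*N))
(o(V) + p)² = ((6 - 5*(-23)² + 13*(-23)) - 543)² = ((6 - 5*529 - 299) - 543)² = ((6 - 2645 - 299) - 543)² = (-2938 - 543)² = (-3481)² = 12117361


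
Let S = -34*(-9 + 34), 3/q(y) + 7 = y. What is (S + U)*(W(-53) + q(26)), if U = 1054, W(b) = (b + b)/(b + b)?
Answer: 4488/19 ≈ 236.21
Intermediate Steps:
W(b) = 1 (W(b) = (2*b)/((2*b)) = (2*b)*(1/(2*b)) = 1)
q(y) = 3/(-7 + y)
S = -850 (S = -34*25 = -850)
(S + U)*(W(-53) + q(26)) = (-850 + 1054)*(1 + 3/(-7 + 26)) = 204*(1 + 3/19) = 204*(22/19) = 4488/19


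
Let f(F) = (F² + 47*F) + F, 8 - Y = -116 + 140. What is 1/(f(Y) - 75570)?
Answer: -1/76082 ≈ -1.3144e-5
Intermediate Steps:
Y = -16 (Y = 8 - (-116 + 140) = 8 - 1*24 = 8 - 24 = -16)
f(F) = F² + 48*F
1/(f(Y) - 75570) = 1/(-16*(48 - 16) - 75570) = 1/(-16*32 - 75570) = 1/(-512 - 75570) = 1/(-76082) = -1/76082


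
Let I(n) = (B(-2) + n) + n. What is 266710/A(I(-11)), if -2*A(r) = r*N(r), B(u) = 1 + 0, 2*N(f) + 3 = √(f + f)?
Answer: -1066840/357 - 1066840*I*√42/1071 ≈ -2988.3 - 6455.6*I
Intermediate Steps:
N(f) = -3/2 + √2*√f/2 (N(f) = -3/2 + √(f + f)/2 = -3/2 + √(2*f)/2 = -3/2 + (√2*√f)/2 = -3/2 + √2*√f/2)
B(u) = 1
I(n) = 1 + 2*n (I(n) = (1 + n) + n = 1 + 2*n)
A(r) = -r*(-3/2 + √2*√r/2)/2
266710/A(I(-11)) = 266710/(3*(1 + 2*(-11))/4 - √2*(1 + 2*(-11))^(3/2)/4) = 266710/(3*(1 - 22)/4 - √2*(1 - 22)^(3/2)/4) = 266710/((¾)*(-21) - √2*(-21)^(3/2)/4) = 266710/(-63/4 - √2*(-21*I*√21)/4) = 266710/(-63/4 + 21*I*√42/4)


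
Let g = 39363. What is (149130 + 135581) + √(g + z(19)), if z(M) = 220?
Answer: 284711 + √39583 ≈ 2.8491e+5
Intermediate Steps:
(149130 + 135581) + √(g + z(19)) = (149130 + 135581) + √(39363 + 220) = 284711 + √39583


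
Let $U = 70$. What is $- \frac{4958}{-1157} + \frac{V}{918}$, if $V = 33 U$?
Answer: $\frac{1204019}{177021} \approx 6.8016$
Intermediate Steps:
$V = 2310$ ($V = 33 \cdot 70 = 2310$)
$- \frac{4958}{-1157} + \frac{V}{918} = - \frac{4958}{-1157} + \frac{2310}{918} = \left(-4958\right) \left(- \frac{1}{1157}\right) + 2310 \cdot \frac{1}{918} = \frac{4958}{1157} + \frac{385}{153} = \frac{1204019}{177021}$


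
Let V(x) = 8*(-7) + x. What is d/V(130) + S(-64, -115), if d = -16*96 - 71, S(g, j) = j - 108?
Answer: -18109/74 ≈ -244.72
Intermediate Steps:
S(g, j) = -108 + j
d = -1607 (d = -1536 - 71 = -1607)
V(x) = -56 + x
d/V(130) + S(-64, -115) = -1607/(-56 + 130) + (-108 - 115) = -1607/74 - 223 = -18109/74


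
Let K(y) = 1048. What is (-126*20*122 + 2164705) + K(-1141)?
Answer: 1858313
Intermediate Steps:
(-126*20*122 + 2164705) + K(-1141) = (-126*20*122 + 2164705) + 1048 = (-2520*122 + 2164705) + 1048 = (-307440 + 2164705) + 1048 = 1857265 + 1048 = 1858313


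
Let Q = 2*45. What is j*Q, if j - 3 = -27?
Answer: -2160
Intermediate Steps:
j = -24 (j = 3 - 27 = -24)
Q = 90
j*Q = -24*90 = -2160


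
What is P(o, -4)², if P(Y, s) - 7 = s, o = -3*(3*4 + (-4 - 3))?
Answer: 9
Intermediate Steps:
o = -15 (o = -3*(12 - 7) = -3*5 = -15)
P(Y, s) = 7 + s
P(o, -4)² = (7 - 4)² = 3² = 9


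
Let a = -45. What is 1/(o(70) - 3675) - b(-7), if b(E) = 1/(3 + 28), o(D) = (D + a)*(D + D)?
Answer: -206/5425 ≈ -0.037972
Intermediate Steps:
o(D) = 2*D*(-45 + D) (o(D) = (D - 45)*(D + D) = (-45 + D)*(2*D) = 2*D*(-45 + D))
b(E) = 1/31
1/(o(70) - 3675) - b(-7) = 1/(2*70*(-45 + 70) - 3675) - 1*1/31 = 1/(2*70*25 - 3675) - 1/31 = 1/(3500 - 3675) - 1/31 = 1/(-175) - 1/31 = -1/175 - 1/31 = -206/5425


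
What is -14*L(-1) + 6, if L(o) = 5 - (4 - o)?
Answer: 6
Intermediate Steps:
L(o) = 1 + o (L(o) = 5 + (-4 + o) = 1 + o)
-14*L(-1) + 6 = -14*(1 - 1) + 6 = -14*0 + 6 = 0 + 6 = 6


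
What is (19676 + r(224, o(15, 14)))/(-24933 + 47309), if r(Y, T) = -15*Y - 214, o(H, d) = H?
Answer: 8051/11188 ≈ 0.71961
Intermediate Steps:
r(Y, T) = -214 - 15*Y
(19676 + r(224, o(15, 14)))/(-24933 + 47309) = (19676 + (-214 - 15*224))/(-24933 + 47309) = (19676 + (-214 - 3360))/22376 = (19676 - 3574)*(1/22376) = 16102*(1/22376) = 8051/11188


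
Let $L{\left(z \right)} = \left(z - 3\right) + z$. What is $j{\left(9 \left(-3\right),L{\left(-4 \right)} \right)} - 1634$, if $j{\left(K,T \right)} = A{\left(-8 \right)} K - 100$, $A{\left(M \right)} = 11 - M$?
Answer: $-2247$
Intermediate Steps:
$L{\left(z \right)} = -3 + 2 z$ ($L{\left(z \right)} = \left(-3 + z\right) + z = -3 + 2 z$)
$j{\left(K,T \right)} = -100 + 19 K$ ($j{\left(K,T \right)} = \left(11 - -8\right) K - 100 = \left(11 + 8\right) K - 100 = 19 K - 100 = -100 + 19 K$)
$j{\left(9 \left(-3\right),L{\left(-4 \right)} \right)} - 1634 = \left(-100 + 19 \cdot 9 \left(-3\right)\right) - 1634 = \left(-100 + 19 \left(-27\right)\right) - 1634 = \left(-100 - 513\right) - 1634 = -613 - 1634 = -2247$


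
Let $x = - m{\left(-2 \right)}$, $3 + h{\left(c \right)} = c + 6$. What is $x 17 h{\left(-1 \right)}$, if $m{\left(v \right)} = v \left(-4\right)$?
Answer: $-272$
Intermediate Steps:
$m{\left(v \right)} = - 4 v$
$h{\left(c \right)} = 3 + c$ ($h{\left(c \right)} = -3 + \left(c + 6\right) = -3 + \left(6 + c\right) = 3 + c$)
$x = -8$ ($x = - \left(-4\right) \left(-2\right) = \left(-1\right) 8 = -8$)
$x 17 h{\left(-1 \right)} = \left(-8\right) 17 \left(3 - 1\right) = \left(-136\right) 2 = -272$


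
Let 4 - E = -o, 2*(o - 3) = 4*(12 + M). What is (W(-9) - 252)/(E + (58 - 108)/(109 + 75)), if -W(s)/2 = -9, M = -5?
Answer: -21528/1907 ≈ -11.289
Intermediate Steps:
W(s) = 18 (W(s) = -2*(-9) = 18)
o = 17 (o = 3 + (4*(12 - 5))/2 = 3 + (4*7)/2 = 3 + (½)*28 = 3 + 14 = 17)
E = 21 (E = 4 - (-1)*17 = 4 - 1*(-17) = 4 + 17 = 21)
(W(-9) - 252)/(E + (58 - 108)/(109 + 75)) = (18 - 252)/(21 + (58 - 108)/(109 + 75)) = -234/(21 - 50/184) = -234/(21 - 50*1/184) = -234/(21 - 25/92) = -234/1907/92 = -234*92/1907 = -21528/1907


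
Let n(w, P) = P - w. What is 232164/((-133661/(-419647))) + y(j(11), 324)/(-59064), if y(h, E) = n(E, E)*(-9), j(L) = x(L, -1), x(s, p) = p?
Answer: 97426926108/133661 ≈ 7.2891e+5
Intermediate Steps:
j(L) = -1
y(h, E) = 0 (y(h, E) = (E - E)*(-9) = 0*(-9) = 0)
232164/((-133661/(-419647))) + y(j(11), 324)/(-59064) = 232164/((-133661/(-419647))) + 0/(-59064) = 232164/((-133661*(-1/419647))) + 0*(-1/59064) = 232164/(133661/419647) + 0 = 232164*(419647/133661) + 0 = 97426926108/133661 + 0 = 97426926108/133661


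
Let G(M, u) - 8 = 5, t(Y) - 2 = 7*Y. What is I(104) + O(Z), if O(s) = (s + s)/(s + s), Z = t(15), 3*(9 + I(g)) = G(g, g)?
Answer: -11/3 ≈ -3.6667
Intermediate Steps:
t(Y) = 2 + 7*Y
G(M, u) = 13 (G(M, u) = 8 + 5 = 13)
I(g) = -14/3 (I(g) = -9 + (⅓)*13 = -9 + 13/3 = -14/3)
Z = 107 (Z = 2 + 7*15 = 2 + 105 = 107)
O(s) = 1 (O(s) = (2*s)/((2*s)) = (2*s)*(1/(2*s)) = 1)
I(104) + O(Z) = -14/3 + 1 = -11/3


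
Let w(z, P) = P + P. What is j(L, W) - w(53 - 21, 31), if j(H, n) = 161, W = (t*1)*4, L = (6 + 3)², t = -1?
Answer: 99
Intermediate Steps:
L = 81 (L = 9² = 81)
W = -4 (W = -1*1*4 = -1*4 = -4)
w(z, P) = 2*P
j(L, W) - w(53 - 21, 31) = 161 - 2*31 = 161 - 1*62 = 161 - 62 = 99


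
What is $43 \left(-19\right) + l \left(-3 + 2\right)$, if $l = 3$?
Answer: $-820$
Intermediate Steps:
$43 \left(-19\right) + l \left(-3 + 2\right) = 43 \left(-19\right) + 3 \left(-3 + 2\right) = -817 + 3 \left(-1\right) = -817 - 3 = -820$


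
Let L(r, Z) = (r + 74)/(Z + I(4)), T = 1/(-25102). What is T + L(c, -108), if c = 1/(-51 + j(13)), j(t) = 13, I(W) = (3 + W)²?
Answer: -17640991/14069671 ≈ -1.2538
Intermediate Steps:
T = -1/25102 ≈ -3.9837e-5
c = -1/38 (c = 1/(-51 + 13) = 1/(-38) = -1/38 ≈ -0.026316)
L(r, Z) = (74 + r)/(49 + Z) (L(r, Z) = (r + 74)/(Z + (3 + 4)²) = (74 + r)/(Z + 7²) = (74 + r)/(Z + 49) = (74 + r)/(49 + Z))
T + L(c, -108) = -1/25102 + (74 - 1/38)/(49 - 108) = -1/25102 + (2811/38)/(-59) = -1/25102 - 1/59*2811/38 = -1/25102 - 2811/2242 = -17640991/14069671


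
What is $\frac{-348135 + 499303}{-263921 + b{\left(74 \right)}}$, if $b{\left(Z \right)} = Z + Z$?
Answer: $- \frac{151168}{263773} \approx -0.5731$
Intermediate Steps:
$b{\left(Z \right)} = 2 Z$
$\frac{-348135 + 499303}{-263921 + b{\left(74 \right)}} = \frac{-348135 + 499303}{-263921 + 2 \cdot 74} = \frac{151168}{-263921 + 148} = \frac{151168}{-263773} = 151168 \left(- \frac{1}{263773}\right) = - \frac{151168}{263773}$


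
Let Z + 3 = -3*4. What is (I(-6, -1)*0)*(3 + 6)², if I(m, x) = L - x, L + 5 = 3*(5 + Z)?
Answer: 0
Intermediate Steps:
Z = -15 (Z = -3 - 3*4 = -3 - 12 = -15)
L = -35 (L = -5 + 3*(5 - 15) = -5 + 3*(-10) = -5 - 30 = -35)
I(m, x) = -35 - x
(I(-6, -1)*0)*(3 + 6)² = ((-35 - 1*(-1))*0)*(3 + 6)² = ((-35 + 1)*0)*9² = -34*0*81 = 0*81 = 0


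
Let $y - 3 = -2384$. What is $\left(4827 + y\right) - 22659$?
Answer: $-20213$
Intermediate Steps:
$y = -2381$ ($y = 3 - 2384 = -2381$)
$\left(4827 + y\right) - 22659 = \left(4827 - 2381\right) - 22659 = 2446 - 22659 = -20213$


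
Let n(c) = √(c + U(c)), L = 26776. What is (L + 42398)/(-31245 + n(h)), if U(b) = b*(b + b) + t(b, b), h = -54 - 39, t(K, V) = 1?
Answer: -2161341630/976232819 - 69174*√17206/976232819 ≈ -2.2233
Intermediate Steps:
h = -93
U(b) = 1 + 2*b² (U(b) = b*(b + b) + 1 = b*(2*b) + 1 = 2*b² + 1 = 1 + 2*b²)
n(c) = √(1 + c + 2*c²) (n(c) = √(c + (1 + 2*c²)) = √(1 + c + 2*c²))
(L + 42398)/(-31245 + n(h)) = (26776 + 42398)/(-31245 + √(1 - 93 + 2*(-93)²)) = 69174/(-31245 + √(1 - 93 + 2*8649)) = 69174/(-31245 + √(1 - 93 + 17298)) = 69174/(-31245 + √17206)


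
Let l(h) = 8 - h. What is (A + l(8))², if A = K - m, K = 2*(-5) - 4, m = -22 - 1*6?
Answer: 196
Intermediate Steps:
m = -28 (m = -22 - 6 = -28)
K = -14 (K = -10 - 4 = -14)
A = 14 (A = -14 - 1*(-28) = -14 + 28 = 14)
(A + l(8))² = (14 + (8 - 1*8))² = (14 + (8 - 8))² = (14 + 0)² = 14² = 196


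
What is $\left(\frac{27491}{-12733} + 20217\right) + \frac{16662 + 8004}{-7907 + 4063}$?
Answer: $\frac{494557249451}{24472826} \approx 20208.0$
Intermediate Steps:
$\left(\frac{27491}{-12733} + 20217\right) + \frac{16662 + 8004}{-7907 + 4063} = \left(27491 \left(- \frac{1}{12733}\right) + 20217\right) + \frac{24666}{-3844} = \left(- \frac{27491}{12733} + 20217\right) + 24666 \left(- \frac{1}{3844}\right) = \frac{257395570}{12733} - \frac{12333}{1922} = \frac{494557249451}{24472826}$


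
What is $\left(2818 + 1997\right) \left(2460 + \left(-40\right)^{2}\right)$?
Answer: $19548900$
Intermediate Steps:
$\left(2818 + 1997\right) \left(2460 + \left(-40\right)^{2}\right) = 4815 \left(2460 + 1600\right) = 4815 \cdot 4060 = 19548900$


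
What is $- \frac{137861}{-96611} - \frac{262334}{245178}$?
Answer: $\frac{4228067092}{11843445879} \approx 0.357$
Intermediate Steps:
$- \frac{137861}{-96611} - \frac{262334}{245178} = \left(-137861\right) \left(- \frac{1}{96611}\right) - \frac{131167}{122589} = \frac{137861}{96611} - \frac{131167}{122589} = \frac{4228067092}{11843445879}$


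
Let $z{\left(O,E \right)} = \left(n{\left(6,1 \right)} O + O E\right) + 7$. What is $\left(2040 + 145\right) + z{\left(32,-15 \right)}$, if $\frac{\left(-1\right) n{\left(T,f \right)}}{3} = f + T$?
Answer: $1040$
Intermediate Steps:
$n{\left(T,f \right)} = - 3 T - 3 f$ ($n{\left(T,f \right)} = - 3 \left(f + T\right) = - 3 \left(T + f\right) = - 3 T - 3 f$)
$z{\left(O,E \right)} = 7 - 21 O + E O$ ($z{\left(O,E \right)} = \left(\left(\left(-3\right) 6 - 3\right) O + O E\right) + 7 = \left(\left(-18 - 3\right) O + E O\right) + 7 = \left(- 21 O + E O\right) + 7 = 7 - 21 O + E O$)
$\left(2040 + 145\right) + z{\left(32,-15 \right)} = \left(2040 + 145\right) - 1145 = 2185 - 1145 = 1040$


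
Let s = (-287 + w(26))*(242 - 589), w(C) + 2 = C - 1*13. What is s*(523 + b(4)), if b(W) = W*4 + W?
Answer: 52004196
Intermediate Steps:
w(C) = -15 + C (w(C) = -2 + (C - 1*13) = -2 + (C - 13) = -2 + (-13 + C) = -15 + C)
b(W) = 5*W (b(W) = 4*W + W = 5*W)
s = 95772 (s = (-287 + (-15 + 26))*(242 - 589) = (-287 + 11)*(-347) = -276*(-347) = 95772)
s*(523 + b(4)) = 95772*(523 + 5*4) = 95772*(523 + 20) = 95772*543 = 52004196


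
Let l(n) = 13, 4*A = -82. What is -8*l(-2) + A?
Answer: -249/2 ≈ -124.50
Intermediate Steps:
A = -41/2 (A = (¼)*(-82) = -41/2 ≈ -20.500)
-8*l(-2) + A = -8*13 - 41/2 = -104 - 41/2 = -249/2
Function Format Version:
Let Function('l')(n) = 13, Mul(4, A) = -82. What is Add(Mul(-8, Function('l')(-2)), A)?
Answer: Rational(-249, 2) ≈ -124.50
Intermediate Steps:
A = Rational(-41, 2) (A = Mul(Rational(1, 4), -82) = Rational(-41, 2) ≈ -20.500)
Add(Mul(-8, Function('l')(-2)), A) = Add(Mul(-8, 13), Rational(-41, 2)) = Add(-104, Rational(-41, 2)) = Rational(-249, 2)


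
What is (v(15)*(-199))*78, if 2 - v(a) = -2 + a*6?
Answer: 1334892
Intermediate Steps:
v(a) = 4 - 6*a (v(a) = 2 - (-2 + a*6) = 2 - (-2 + 6*a) = 2 + (2 - 6*a) = 4 - 6*a)
(v(15)*(-199))*78 = ((4 - 6*15)*(-199))*78 = ((4 - 90)*(-199))*78 = -86*(-199)*78 = 17114*78 = 1334892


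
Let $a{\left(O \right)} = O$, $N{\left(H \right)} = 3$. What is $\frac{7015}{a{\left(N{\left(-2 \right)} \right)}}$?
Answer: $\frac{7015}{3} \approx 2338.3$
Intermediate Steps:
$\frac{7015}{a{\left(N{\left(-2 \right)} \right)}} = \frac{7015}{3}$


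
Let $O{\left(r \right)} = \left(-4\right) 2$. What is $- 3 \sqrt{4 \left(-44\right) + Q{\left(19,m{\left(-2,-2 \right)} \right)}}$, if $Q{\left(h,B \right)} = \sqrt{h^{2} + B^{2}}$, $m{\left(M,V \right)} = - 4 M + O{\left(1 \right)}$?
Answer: $- 3 i \sqrt{157} \approx - 37.59 i$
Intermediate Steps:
$O{\left(r \right)} = -8$
$m{\left(M,V \right)} = -8 - 4 M$ ($m{\left(M,V \right)} = - 4 M - 8 = -8 - 4 M$)
$Q{\left(h,B \right)} = \sqrt{B^{2} + h^{2}}$
$- 3 \sqrt{4 \left(-44\right) + Q{\left(19,m{\left(-2,-2 \right)} \right)}} = - 3 \sqrt{4 \left(-44\right) + \sqrt{\left(-8 - -8\right)^{2} + 19^{2}}} = - 3 \sqrt{-176 + \sqrt{\left(-8 + 8\right)^{2} + 361}} = - 3 \sqrt{-176 + \sqrt{0^{2} + 361}} = - 3 \sqrt{-176 + \sqrt{0 + 361}} = - 3 \sqrt{-176 + \sqrt{361}} = - 3 \sqrt{-176 + 19} = - 3 \sqrt{-157} = - 3 i \sqrt{157}$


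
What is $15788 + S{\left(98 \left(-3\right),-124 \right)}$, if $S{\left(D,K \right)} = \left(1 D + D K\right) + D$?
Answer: $51656$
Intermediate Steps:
$S{\left(D,K \right)} = 2 D + D K$ ($S{\left(D,K \right)} = \left(D + D K\right) + D = 2 D + D K$)
$15788 + S{\left(98 \left(-3\right),-124 \right)} = 15788 + 98 \left(-3\right) \left(2 - 124\right) = 15788 - -35868 = 15788 + 35868 = 51656$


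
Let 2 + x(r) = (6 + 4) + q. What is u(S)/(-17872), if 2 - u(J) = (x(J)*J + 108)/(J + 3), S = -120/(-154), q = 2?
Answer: 1389/866792 ≈ 0.0016025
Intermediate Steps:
S = 60/77 (S = -120*(-1/154) = 60/77 ≈ 0.77922)
x(r) = 10 (x(r) = -2 + ((6 + 4) + 2) = -2 + (10 + 2) = -2 + 12 = 10)
u(J) = 2 - (108 + 10*J)/(3 + J) (u(J) = 2 - (10*J + 108)/(J + 3) = 2 - (108 + 10*J)/(3 + J))
u(S)/(-17872) = (2*(-51 - 4*60/77)/(3 + 60/77))/(-17872) = (2*(-51 - 240/77)/(291/77))*(-1/17872) = (2*(77/291)*(-4167/77))*(-1/17872) = -2778/97*(-1/17872) = 1389/866792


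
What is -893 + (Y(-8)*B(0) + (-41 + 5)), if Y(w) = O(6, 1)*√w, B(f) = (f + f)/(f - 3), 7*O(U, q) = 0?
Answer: -929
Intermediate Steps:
O(U, q) = 0 (O(U, q) = (⅐)*0 = 0)
B(f) = 2*f/(-3 + f) (B(f) = (2*f)/(-3 + f) = 2*f/(-3 + f))
Y(w) = 0 (Y(w) = 0*√w = 0)
-893 + (Y(-8)*B(0) + (-41 + 5)) = -893 + (0*(2*0/(-3 + 0)) + (-41 + 5)) = -893 + (0*(2*0/(-3)) - 36) = -893 + (0*(2*0*(-⅓)) - 36) = -893 + (0*0 - 36) = -893 + (0 - 36) = -893 - 36 = -929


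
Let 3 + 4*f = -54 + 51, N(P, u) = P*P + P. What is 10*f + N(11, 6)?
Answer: 117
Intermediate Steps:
N(P, u) = P + P**2 (N(P, u) = P**2 + P = P + P**2)
f = -3/2 (f = -3/4 + (-54 + 51)/4 = -3/4 + (1/4)*(-3) = -3/4 - 3/4 = -3/2 ≈ -1.5000)
10*f + N(11, 6) = 10*(-3/2) + 11*(1 + 11) = -15 + 11*12 = -15 + 132 = 117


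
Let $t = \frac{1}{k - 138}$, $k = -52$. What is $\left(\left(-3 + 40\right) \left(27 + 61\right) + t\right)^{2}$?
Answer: $\frac{382714212321}{36100} \approx 1.0602 \cdot 10^{7}$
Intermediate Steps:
$t = - \frac{1}{190}$ ($t = \frac{1}{-52 - 138} = \frac{1}{-190} = - \frac{1}{190} \approx -0.0052632$)
$\left(\left(-3 + 40\right) \left(27 + 61\right) + t\right)^{2} = \left(\left(-3 + 40\right) \left(27 + 61\right) - \frac{1}{190}\right)^{2} = \left(37 \cdot 88 - \frac{1}{190}\right)^{2} = \left(3256 - \frac{1}{190}\right)^{2} = \left(\frac{618639}{190}\right)^{2} = \frac{382714212321}{36100}$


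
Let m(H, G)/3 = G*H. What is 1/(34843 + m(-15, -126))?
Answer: 1/40513 ≈ 2.4683e-5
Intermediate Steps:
m(H, G) = 3*G*H (m(H, G) = 3*(G*H) = 3*G*H)
1/(34843 + m(-15, -126)) = 1/(34843 + 3*(-126)*(-15)) = 1/(34843 + 5670) = 1/40513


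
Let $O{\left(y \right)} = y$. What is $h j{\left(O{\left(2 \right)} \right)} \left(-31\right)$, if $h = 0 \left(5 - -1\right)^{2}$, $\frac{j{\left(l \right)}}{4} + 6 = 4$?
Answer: $0$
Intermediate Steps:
$j{\left(l \right)} = -8$ ($j{\left(l \right)} = -24 + 4 \cdot 4 = -24 + 16 = -8$)
$h = 0$ ($h = 0 \left(5 + \left(-4 + 5\right)\right)^{2} = 0 \left(5 + 1\right)^{2} = 0 \cdot 6^{2} = 0 \cdot 36 = 0$)
$h j{\left(O{\left(2 \right)} \right)} \left(-31\right) = 0 \left(\left(-8\right) \left(-31\right)\right) = 0 \cdot 248 = 0$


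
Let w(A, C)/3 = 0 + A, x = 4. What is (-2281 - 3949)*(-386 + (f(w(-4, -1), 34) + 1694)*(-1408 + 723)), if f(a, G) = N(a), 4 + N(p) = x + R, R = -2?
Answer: 7223099380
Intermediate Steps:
w(A, C) = 3*A (w(A, C) = 3*(0 + A) = 3*A)
N(p) = -2 (N(p) = -4 + (4 - 2) = -4 + 2 = -2)
f(a, G) = -2
(-2281 - 3949)*(-386 + (f(w(-4, -1), 34) + 1694)*(-1408 + 723)) = (-2281 - 3949)*(-386 + (-2 + 1694)*(-1408 + 723)) = -6230*(-386 + 1692*(-685)) = -6230*(-386 - 1159020) = -6230*(-1159406) = 7223099380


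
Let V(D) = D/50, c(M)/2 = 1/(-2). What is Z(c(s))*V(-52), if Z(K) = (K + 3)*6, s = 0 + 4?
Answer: -312/25 ≈ -12.480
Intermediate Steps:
s = 4
c(M) = -1 (c(M) = 2/(-2) = 2*(-½) = -1)
V(D) = D/50 (V(D) = D*(1/50) = D/50)
Z(K) = 18 + 6*K (Z(K) = (3 + K)*6 = 18 + 6*K)
Z(c(s))*V(-52) = (18 + 6*(-1))*((1/50)*(-52)) = (18 - 6)*(-26/25) = 12*(-26/25) = -312/25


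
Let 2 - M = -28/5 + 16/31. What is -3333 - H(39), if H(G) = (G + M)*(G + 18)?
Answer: -923766/155 ≈ -5959.8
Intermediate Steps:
M = 1098/155 (M = 2 - (-28/5 + 16/31) = 2 - 1*(-788/155) = 2 + 788/155 = 1098/155 ≈ 7.0839)
H(G) = (18 + G)*(1098/155 + G) (H(G) = (G + 1098/155)*(G + 18) = (1098/155 + G)*(18 + G) = (18 + G)*(1098/155 + G))
-3333 - H(39) = -3333 - (19764/155 + 39² + (3888/155)*39) = -3333 - (19764/155 + 1521 + 151632/155) = -3333 - 1*407151/155 = -3333 - 407151/155 = -923766/155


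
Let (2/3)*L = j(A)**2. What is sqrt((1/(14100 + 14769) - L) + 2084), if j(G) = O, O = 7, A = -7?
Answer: sqrt(6702357008238)/57738 ≈ 44.839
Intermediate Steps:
j(G) = 7
L = 147/2 (L = (3/2)*7**2 = (3/2)*49 = 147/2 ≈ 73.500)
sqrt((1/(14100 + 14769) - L) + 2084) = sqrt((1/(14100 + 14769) - 1*147/2) + 2084) = sqrt((1/28869 - 147/2) + 2084) = sqrt(-4243741/57738 + 2084) = sqrt(116082251/57738) = sqrt(6702357008238)/57738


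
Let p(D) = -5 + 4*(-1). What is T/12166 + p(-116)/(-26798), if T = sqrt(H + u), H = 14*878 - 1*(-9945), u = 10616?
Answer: 9/26798 + sqrt(32853)/12166 ≈ 0.015234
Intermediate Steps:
p(D) = -9 (p(D) = -5 - 4 = -9)
H = 22237 (H = 12292 + 9945 = 22237)
T = sqrt(32853) (T = sqrt(22237 + 10616) = sqrt(32853) ≈ 181.25)
T/12166 + p(-116)/(-26798) = sqrt(32853)/12166 - 9/(-26798) = sqrt(32853)*(1/12166) - 9*(-1/26798) = sqrt(32853)/12166 + 9/26798 = 9/26798 + sqrt(32853)/12166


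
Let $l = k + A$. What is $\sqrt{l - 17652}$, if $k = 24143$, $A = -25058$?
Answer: $3 i \sqrt{2063} \approx 136.26 i$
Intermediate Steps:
$l = -915$ ($l = 24143 - 25058 = -915$)
$\sqrt{l - 17652} = \sqrt{-915 - 17652} = \sqrt{-18567} = 3 i \sqrt{2063}$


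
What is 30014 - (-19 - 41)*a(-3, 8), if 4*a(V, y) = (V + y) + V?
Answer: 30044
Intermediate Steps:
a(V, y) = V/2 + y/4 (a(V, y) = ((V + y) + V)/4 = (y + 2*V)/4 = V/2 + y/4)
30014 - (-19 - 41)*a(-3, 8) = 30014 - (-19 - 41)*((½)*(-3) + (¼)*8) = 30014 - (-60)*(-3/2 + 2) = 30014 - (-60)/2 = 30014 - 1*(-30) = 30014 + 30 = 30044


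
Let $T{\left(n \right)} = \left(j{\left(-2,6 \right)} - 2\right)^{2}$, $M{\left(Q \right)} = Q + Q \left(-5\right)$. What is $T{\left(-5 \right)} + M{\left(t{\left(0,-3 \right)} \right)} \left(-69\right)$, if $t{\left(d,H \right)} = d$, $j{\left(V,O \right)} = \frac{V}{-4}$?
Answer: $\frac{9}{4} \approx 2.25$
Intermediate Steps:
$j{\left(V,O \right)} = - \frac{V}{4}$ ($j{\left(V,O \right)} = V \left(- \frac{1}{4}\right) = - \frac{V}{4}$)
$M{\left(Q \right)} = - 4 Q$ ($M{\left(Q \right)} = Q - 5 Q = - 4 Q$)
$T{\left(n \right)} = \frac{9}{4}$ ($T{\left(n \right)} = \left(\left(- \frac{1}{4}\right) \left(-2\right) - 2\right)^{2} = \left(\frac{1}{2} - 2\right)^{2} = \left(- \frac{3}{2}\right)^{2} = \frac{9}{4}$)
$T{\left(-5 \right)} + M{\left(t{\left(0,-3 \right)} \right)} \left(-69\right) = \frac{9}{4} + \left(-4\right) 0 \left(-69\right) = \frac{9}{4} + 0 \left(-69\right) = \frac{9}{4} + 0 = \frac{9}{4}$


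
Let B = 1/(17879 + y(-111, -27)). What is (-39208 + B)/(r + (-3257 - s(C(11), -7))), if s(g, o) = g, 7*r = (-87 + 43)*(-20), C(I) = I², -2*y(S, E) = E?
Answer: 4910703973/407340655 ≈ 12.056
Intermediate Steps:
y(S, E) = -E/2
r = 880/7 (r = ((-87 + 43)*(-20))/7 = (-44*(-20))/7 = (⅐)*880 = 880/7 ≈ 125.71)
B = 2/35785 (B = 1/(17879 - ½*(-27)) = 1/(17879 + 27/2) = 1/(35785/2) = 2/35785 ≈ 5.5889e-5)
(-39208 + B)/(r + (-3257 - s(C(11), -7))) = (-39208 + 2/35785)/(880/7 + (-3257 - 1*11²)) = -1403058278/(35785*(880/7 + (-3257 - 1*121))) = -1403058278/(35785*(880/7 + (-3257 - 121))) = -1403058278/(35785*(880/7 - 3378)) = -1403058278/(35785*(-22766/7)) = -1403058278/35785*(-7/22766) = 4910703973/407340655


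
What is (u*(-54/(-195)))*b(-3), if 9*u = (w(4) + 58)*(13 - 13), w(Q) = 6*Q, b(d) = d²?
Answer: 0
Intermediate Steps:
u = 0 (u = ((6*4 + 58)*(13 - 13))/9 = ((24 + 58)*0)/9 = (82*0)/9 = (⅑)*0 = 0)
(u*(-54/(-195)))*b(-3) = (0*(-54/(-195)))*(-3)² = (0*(-54*(-1/195)))*9 = (0*(18/65))*9 = 0*9 = 0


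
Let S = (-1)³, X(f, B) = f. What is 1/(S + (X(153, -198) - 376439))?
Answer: -1/376287 ≈ -2.6575e-6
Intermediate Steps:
S = -1
1/(S + (X(153, -198) - 376439)) = 1/(-1 + (153 - 376439)) = 1/(-1 - 376286) = 1/(-376287) = -1/376287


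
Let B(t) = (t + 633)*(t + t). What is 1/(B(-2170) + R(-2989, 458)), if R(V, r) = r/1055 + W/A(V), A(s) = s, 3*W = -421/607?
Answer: 5742332295/38304689453705057 ≈ 1.4991e-7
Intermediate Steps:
W = -421/1821 (W = (-421/607)/3 = (-421*1/607)/3 = (1/3)*(-421/607) = -421/1821 ≈ -0.23119)
R(V, r) = -421/(1821*V) + r/1055 (R(V, r) = r/1055 - 421/(1821*V) = -421/(1821*V) + r/1055)
B(t) = 2*t*(633 + t) (B(t) = (633 + t)*(2*t) = 2*t*(633 + t))
1/(B(-2170) + R(-2989, 458)) = 1/(2*(-2170)*(633 - 2170) + (-421/1821/(-2989) + (1/1055)*458)) = 1/(2*(-2170)*(-1537) + (-421/1821*(-1/2989) + 458/1055)) = 1/(6670580 + (421/5442969 + 458/1055)) = 1/(6670580 + 2493323957/5742332295) = 1/(38304689453705057/5742332295) = 5742332295/38304689453705057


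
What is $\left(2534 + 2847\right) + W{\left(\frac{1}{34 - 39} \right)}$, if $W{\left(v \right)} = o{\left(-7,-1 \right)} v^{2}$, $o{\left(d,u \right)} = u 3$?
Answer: $\frac{134522}{25} \approx 5380.9$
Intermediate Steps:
$o{\left(d,u \right)} = 3 u$
$W{\left(v \right)} = - 3 v^{2}$ ($W{\left(v \right)} = 3 \left(-1\right) v^{2} = - 3 v^{2}$)
$\left(2534 + 2847\right) + W{\left(\frac{1}{34 - 39} \right)} = \left(2534 + 2847\right) - 3 \left(\frac{1}{34 - 39}\right)^{2} = 5381 - 3 \left(\frac{1}{-5}\right)^{2} = 5381 - 3 \left(- \frac{1}{5}\right)^{2} = 5381 - \frac{3}{25} = \frac{134522}{25}$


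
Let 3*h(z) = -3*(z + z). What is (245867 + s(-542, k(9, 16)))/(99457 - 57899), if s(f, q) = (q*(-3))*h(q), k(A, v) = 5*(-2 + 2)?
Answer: 245867/41558 ≈ 5.9162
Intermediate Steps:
h(z) = -2*z (h(z) = (-3*(z + z))/3 = (-6*z)/3 = -2*z)
k(A, v) = 0 (k(A, v) = 5*0 = 0)
s(f, q) = 6*q**2 (s(f, q) = (q*(-3))*(-2*q) = (-3*q)*(-2*q) = 6*q**2)
(245867 + s(-542, k(9, 16)))/(99457 - 57899) = (245867 + 6*0**2)/(99457 - 57899) = (245867 + 6*0)/41558 = (245867 + 0)*(1/41558) = 245867*(1/41558) = 245867/41558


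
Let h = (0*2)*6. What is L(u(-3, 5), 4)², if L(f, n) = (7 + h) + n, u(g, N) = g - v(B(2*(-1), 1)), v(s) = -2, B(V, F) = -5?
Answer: 121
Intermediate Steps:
h = 0 (h = 0*6 = 0)
u(g, N) = 2 + g (u(g, N) = g - 1*(-2) = g + 2 = 2 + g)
L(f, n) = 7 + n (L(f, n) = (7 + 0) + n = 7 + n)
L(u(-3, 5), 4)² = (7 + 4)² = 11² = 121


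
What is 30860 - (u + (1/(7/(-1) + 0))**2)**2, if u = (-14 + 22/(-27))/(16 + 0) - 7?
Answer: 53905762259/1750329 ≈ 30798.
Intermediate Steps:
u = -214/27 (u = (-14 + 22*(-1/27))/16 - 1*7 = (-14 - 22/27)*(1/16) - 7 = -400/27*1/16 - 7 = -25/27 - 7 = -214/27 ≈ -7.9259)
30860 - (u + (1/(7/(-1) + 0))**2)**2 = 30860 - (-214/27 + (1/(7/(-1) + 0))**2)**2 = 30860 - (-214/27 + (1/(7*(-1) + 0))**2)**2 = 30860 - (-214/27 + (1/(-7 + 0))**2)**2 = 30860 - (-214/27 + (1/(-7))**2)**2 = 30860 - (-214/27 + (-1/7)**2)**2 = 30860 - (-214/27 + 1/49)**2 = 30860 - (-10459/1323)**2 = 30860 - 1*109390681/1750329 = 30860 - 109390681/1750329 = 53905762259/1750329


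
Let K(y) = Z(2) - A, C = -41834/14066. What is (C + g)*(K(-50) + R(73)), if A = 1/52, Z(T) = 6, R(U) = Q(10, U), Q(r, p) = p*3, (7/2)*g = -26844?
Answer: -339931654229/196924 ≈ -1.7262e+6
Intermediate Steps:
g = -53688/7 (g = (2/7)*(-26844) = -53688/7 ≈ -7669.7)
Q(r, p) = 3*p
R(U) = 3*U
A = 1/52 ≈ 0.019231
C = -1609/541 (C = -41834*1/14066 = -1609/541 ≈ -2.9741)
K(y) = 311/52 (K(y) = 6 - 1*1/52 = 6 - 1/52 = 311/52)
(C + g)*(K(-50) + R(73)) = (-1609/541 - 53688/7)*(311/52 + 3*73) = -29056471*(311/52 + 219)/3787 = -29056471/3787*11699/52 = -339931654229/196924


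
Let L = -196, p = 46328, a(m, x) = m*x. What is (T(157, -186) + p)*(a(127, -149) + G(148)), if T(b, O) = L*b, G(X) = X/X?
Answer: -294350632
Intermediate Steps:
G(X) = 1
T(b, O) = -196*b
(T(157, -186) + p)*(a(127, -149) + G(148)) = (-196*157 + 46328)*(127*(-149) + 1) = (-30772 + 46328)*(-18923 + 1) = 15556*(-18922) = -294350632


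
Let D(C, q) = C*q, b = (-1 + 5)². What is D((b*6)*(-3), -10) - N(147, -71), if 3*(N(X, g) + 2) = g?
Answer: 8717/3 ≈ 2905.7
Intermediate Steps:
N(X, g) = -2 + g/3
b = 16 (b = 4² = 16)
D((b*6)*(-3), -10) - N(147, -71) = ((16*6)*(-3))*(-10) - (-2 + (⅓)*(-71)) = (96*(-3))*(-10) - (-2 - 71/3) = -288*(-10) - 1*(-77/3) = 2880 + 77/3 = 8717/3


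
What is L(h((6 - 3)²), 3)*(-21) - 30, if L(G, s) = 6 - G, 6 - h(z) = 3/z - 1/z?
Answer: -104/3 ≈ -34.667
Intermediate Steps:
h(z) = 6 - 2/z (h(z) = 6 - (3/z - 1/z) = 6 - 2/z)
L(h((6 - 3)²), 3)*(-21) - 30 = (6 - (6 - 2/(6 - 3)²))*(-21) - 30 = (6 - (6 - 2/(3²)))*(-21) - 30 = (6 - (6 - 2/9))*(-21) - 30 = (6 - 1*52/9)*(-21) - 30 = (6 - 52/9)*(-21) - 30 = (2/9)*(-21) - 30 = -14/3 - 30 = -104/3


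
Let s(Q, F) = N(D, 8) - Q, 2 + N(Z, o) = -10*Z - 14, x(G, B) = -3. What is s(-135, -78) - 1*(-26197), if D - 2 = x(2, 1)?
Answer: 26326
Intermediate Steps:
D = -1 (D = 2 - 3 = -1)
N(Z, o) = -16 - 10*Z (N(Z, o) = -2 + (-10*Z - 14) = -2 + (-14 - 10*Z) = -16 - 10*Z)
s(Q, F) = -6 - Q (s(Q, F) = (-16 - 10*(-1)) - Q = (-16 + 10) - Q = -6 - Q)
s(-135, -78) - 1*(-26197) = (-6 - 1*(-135)) - 1*(-26197) = (-6 + 135) + 26197 = 129 + 26197 = 26326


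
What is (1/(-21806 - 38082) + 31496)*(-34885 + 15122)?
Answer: -37277611850061/59888 ≈ -6.2246e+8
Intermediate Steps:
(1/(-21806 - 38082) + 31496)*(-34885 + 15122) = (1/(-59888) + 31496)*(-19763) = (-1/59888 + 31496)*(-19763) = (1886232447/59888)*(-19763) = -37277611850061/59888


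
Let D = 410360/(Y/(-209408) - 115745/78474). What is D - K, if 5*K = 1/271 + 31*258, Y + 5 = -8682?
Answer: -4594236344542207199/15959342655655 ≈ -2.8787e+5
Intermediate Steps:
Y = -8687 (Y = -5 - 8682 = -8687)
D = -3371740050370560/11778112661 (D = 410360/(-8687/(-209408) - 115745/78474) = 410360/(-8687*(-1/209408) - 115745*1/78474) = 410360/(8687/209408 - 115745/78474) = 410360/(-11778112661/8216541696) = 410360*(-8216541696/11778112661) = -3371740050370560/11778112661 ≈ -2.8627e+5)
K = 2167459/1355 (K = (1/271 + 31*258)/5 = (1/271 + 7998)/5 = (⅕)*(2167459/271) = 2167459/1355 ≈ 1599.6)
D - K = -3371740050370560/11778112661 - 1*2167459/1355 = -3371740050370560/11778112661 - 2167459/1355 = -4594236344542207199/15959342655655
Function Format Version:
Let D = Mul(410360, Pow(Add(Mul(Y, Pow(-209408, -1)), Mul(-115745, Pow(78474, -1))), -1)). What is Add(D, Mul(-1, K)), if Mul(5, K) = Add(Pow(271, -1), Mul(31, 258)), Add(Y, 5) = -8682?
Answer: Rational(-4594236344542207199, 15959342655655) ≈ -2.8787e+5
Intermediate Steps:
Y = -8687 (Y = Add(-5, -8682) = -8687)
D = Rational(-3371740050370560, 11778112661) (D = Mul(410360, Pow(Add(Mul(-8687, Pow(-209408, -1)), Mul(-115745, Pow(78474, -1))), -1)) = Mul(410360, Pow(Add(Mul(-8687, Rational(-1, 209408)), Mul(-115745, Rational(1, 78474))), -1)) = Mul(410360, Pow(Add(Rational(8687, 209408), Rational(-115745, 78474)), -1)) = Mul(410360, Pow(Rational(-11778112661, 8216541696), -1)) = Mul(410360, Rational(-8216541696, 11778112661)) = Rational(-3371740050370560, 11778112661) ≈ -2.8627e+5)
K = Rational(2167459, 1355) (K = Mul(Rational(1, 5), Add(Pow(271, -1), Mul(31, 258))) = Mul(Rational(1, 5), Add(Rational(1, 271), 7998)) = Mul(Rational(1, 5), Rational(2167459, 271)) = Rational(2167459, 1355) ≈ 1599.6)
Add(D, Mul(-1, K)) = Add(Rational(-3371740050370560, 11778112661), Mul(-1, Rational(2167459, 1355))) = Add(Rational(-3371740050370560, 11778112661), Rational(-2167459, 1355)) = Rational(-4594236344542207199, 15959342655655)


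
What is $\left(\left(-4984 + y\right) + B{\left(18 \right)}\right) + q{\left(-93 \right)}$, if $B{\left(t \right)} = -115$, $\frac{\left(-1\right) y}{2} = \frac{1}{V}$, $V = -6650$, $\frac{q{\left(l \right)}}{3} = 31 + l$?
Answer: $- \frac{17572624}{3325} \approx -5285.0$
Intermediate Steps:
$q{\left(l \right)} = 93 + 3 l$ ($q{\left(l \right)} = 3 \left(31 + l\right) = 93 + 3 l$)
$y = \frac{1}{3325}$ ($y = - \frac{2}{-6650} = \left(-2\right) \left(- \frac{1}{6650}\right) = \frac{1}{3325} \approx 0.00030075$)
$\left(\left(-4984 + y\right) + B{\left(18 \right)}\right) + q{\left(-93 \right)} = \left(\left(-4984 + \frac{1}{3325}\right) - 115\right) + \left(93 + 3 \left(-93\right)\right) = \left(- \frac{16571799}{3325} - 115\right) + \left(93 - 279\right) = - \frac{16954174}{3325} - 186 = - \frac{17572624}{3325}$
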